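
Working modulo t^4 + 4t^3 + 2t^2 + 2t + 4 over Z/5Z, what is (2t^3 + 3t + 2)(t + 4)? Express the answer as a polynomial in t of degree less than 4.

Multiply in Z/5Z[t]: (2t^3 + 3t + 2)·(t + 4) = 2t^4 + 3t^3 + 3t^2 + 4t + 3.
Reduce using t^4 ≡ t^3 + 3t^2 + 3t + 1 (mod t^4 + 4t^3 + 2t^2 + 2t + 4).
Reduced: 4t^2.

4t^2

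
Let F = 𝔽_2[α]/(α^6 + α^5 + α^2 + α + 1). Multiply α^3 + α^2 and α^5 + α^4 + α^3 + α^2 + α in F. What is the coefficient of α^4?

1

Multiply in 𝔽_2[α]: (α^3 + α^2)·(α^5 + α^4 + α^3 + α^2 + α) = α^8 + α^3.
Reduce using α^6 ≡ α^5 + α^2 + α + 1 (mod α^6 + α^5 + α^2 + α + 1).
Reduced: α^5 + α^4 + α^3 + α^2 + 1.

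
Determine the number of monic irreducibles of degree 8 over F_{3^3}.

35303625630

The number of monic irreducibles of degree 8 over GF(27) is (1/8)·Σ_{d∣8} μ(8/d) 27^d.
Divisors of 8: 1, 2, 4, 8; μ(8/d) for each: 0, 0, -1, 1.
Σ = − 27^4 + 27^8 = 282429005040.
N = 282429005040/8 = 35303625630.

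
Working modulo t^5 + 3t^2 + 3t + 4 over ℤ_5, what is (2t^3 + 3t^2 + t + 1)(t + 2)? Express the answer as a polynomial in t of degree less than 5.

2t^4 + 2t^3 + 2t^2 + 3t + 2

Multiply in ℤ_5[t]: (2t^3 + 3t^2 + t + 1)·(t + 2) = 2t^4 + 2t^3 + 2t^2 + 3t + 2.
Reduced: 2t^4 + 2t^3 + 2t^2 + 3t + 2.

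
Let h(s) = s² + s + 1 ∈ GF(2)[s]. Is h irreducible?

Yes

Check for roots in GF(2): h(0) = 1; h(1) = 1.
No roots. A degree-2 polynomial over a field with no linear factor is irreducible.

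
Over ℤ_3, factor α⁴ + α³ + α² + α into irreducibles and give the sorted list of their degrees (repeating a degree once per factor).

1, 1, 2

Write f(α) = α⁴ + α³ + α² + α.
Roots in ℤ_3: f(0) = 0 → root; f(1) = 1; f(2) = 0 → root.
Linear factors from roots: (α), (α + 1).
Complete factorization: f(α) = (α)·(α + 1)·(α² + 1).
Factor degrees with multiplicity: 1 + 1 + 2 = 4.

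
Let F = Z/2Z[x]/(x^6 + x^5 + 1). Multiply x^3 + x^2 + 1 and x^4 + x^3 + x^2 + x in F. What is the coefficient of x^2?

Multiply in Z/2Z[x]: (x^3 + x^2 + 1)·(x^4 + x^3 + x^2 + x) = x^7 + x^4 + x^2 + x.
Reduce using x^6 ≡ x^5 + 1 (mod x^6 + x^5 + 1).
Reduced: x^5 + x^4 + x^2 + 1.

1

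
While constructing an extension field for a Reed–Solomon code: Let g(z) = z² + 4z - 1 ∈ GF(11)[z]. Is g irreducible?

No

Check each element of GF(11) for a root: g(0)=10, g(1)=4, g(2)=0, g(3)=9, g(4)=9, g(5)=0, g(6)=4, g(7)=10, g(8)=7, g(9)=6, g(10)=7.
g(2) = 0, so (z − 2) divides g(z); g is reducible.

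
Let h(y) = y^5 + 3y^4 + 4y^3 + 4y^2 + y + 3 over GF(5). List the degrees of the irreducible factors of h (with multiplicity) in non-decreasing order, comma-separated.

Roots in GF(5): h(0) = 3; h(1) = 1; h(2) = 3; h(3) = 1; h(4) = 4.
Complete factorization: h(y) = (y^2 + 3y + 3)·(y^3 + y + 1).
Factor degrees with multiplicity: 2 + 3 = 5.

2, 3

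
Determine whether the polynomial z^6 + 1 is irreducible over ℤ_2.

Write g(z) = z^6 + 1.
Check for roots in ℤ_2: g(0) = 1; g(1) = 0 → root.
g(1) = 0, so (z − 1) divides g(z); g is reducible.

No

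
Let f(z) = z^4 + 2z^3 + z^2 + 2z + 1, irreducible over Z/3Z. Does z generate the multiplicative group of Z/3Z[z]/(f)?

|GF(3^4)^×| = 3^4 − 1 = 80. Prime factorization: 80 = 2^4·5.
f is primitive ⇔ z has order 80 in GF(3)[z]/(f), i.e. z^(80/q) ≠ 1 for each prime q | 80.
z^(40) mod f = 1
z^(16) mod f = 2z.
Since z^(40) = 1, the order of z divides 40 < 80; not primitive.

No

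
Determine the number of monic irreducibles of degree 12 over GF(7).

1153430600

By the necklace-counting formula, N_7(12) = (1/12) Σ_{d|12} μ(12/d)·7^d.
Divisors of 12: 1, 2, 3, 4, 6, 12; μ(12/d) for each: 0, 1, 0, -1, -1, 1.
Σ = 7^2 − 7^4 − 7^6 + 7^12 = 13841167200.
N = 13841167200/12 = 1153430600.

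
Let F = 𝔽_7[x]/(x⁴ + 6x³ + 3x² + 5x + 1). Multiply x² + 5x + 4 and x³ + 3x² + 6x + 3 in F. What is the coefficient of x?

0

Multiply in 𝔽_7[x]: (x² + 5x + 4)·(x³ + 3x² + 6x + 3) = x⁵ + x⁴ + 4x³ + 3x² + 4x + 5.
Reduce using x⁴ ≡ x³ + 4x² + 2x + 6 (mod x⁴ + 6x³ + 3x² + 5x + 1).
Reduced: 3x³ + 6x² + 3.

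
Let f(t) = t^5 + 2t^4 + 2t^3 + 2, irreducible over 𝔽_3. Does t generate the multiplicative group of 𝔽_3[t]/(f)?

No

|GF(3^5)^×| = 3^5 − 1 = 242. Prime factorization: 242 = 2·11^2.
f is primitive ⇔ t has order 242 in GF(3)[t]/(f), i.e. t^(242/q) ≠ 1 for each prime q | 242.
t^(121) mod f = 1
t^(22) mod f = t^4 + t^2 + t + 2.
Since t^(121) = 1, the order of t divides 121 < 242; not primitive.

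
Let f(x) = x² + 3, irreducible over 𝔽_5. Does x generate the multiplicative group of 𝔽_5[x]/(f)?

|GF(5^2)^×| = 5^2 − 1 = 24. Prime factorization: 24 = 2^3·3.
f is primitive ⇔ x has order 24 in GF(5)[x]/(f), i.e. x^(24/q) ≠ 1 for each prime q | 24.
x^(12) mod f = 4.
x^(8) mod f = 1
Since x^(8) = 1, the order of x divides 8 < 24; not primitive.

No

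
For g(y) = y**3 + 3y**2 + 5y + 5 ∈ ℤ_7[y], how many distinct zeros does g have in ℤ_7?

2

Evaluate at each of the 7 elements of ℤ_7:
g(0) = 5; g(1) = 0 → root; g(2) = 0 → root; g(3) = 4; g(4) = 4; g(5) = 6; g(6) = 2.
Roots: {1, 2}.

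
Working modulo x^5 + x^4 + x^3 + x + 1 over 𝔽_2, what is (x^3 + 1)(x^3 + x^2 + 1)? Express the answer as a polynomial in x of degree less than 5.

Multiply in 𝔽_2[x]: (x^3 + 1)·(x^3 + x^2 + 1) = x^6 + x^5 + x^2 + 1.
Reduce using x^5 ≡ x^4 + x^3 + x + 1 (mod x^5 + x^4 + x^3 + x + 1).
Reduced: x^4 + x + 1.

x^4 + x + 1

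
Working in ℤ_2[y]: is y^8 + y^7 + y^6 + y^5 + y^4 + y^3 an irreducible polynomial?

Write P(y) = y^8 + y^7 + y^6 + y^5 + y^4 + y^3.
Check for roots in ℤ_2: P(0) = 0 → root; P(1) = 0 → root.
P(0) = 0, so (y) divides P(y); P is reducible.

No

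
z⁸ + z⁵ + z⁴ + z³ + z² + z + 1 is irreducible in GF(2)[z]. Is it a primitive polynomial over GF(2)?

No

Write f(z) = z⁸ + z⁵ + z⁴ + z³ + z² + z + 1.
|GF(2^8)^×| = 2^8 − 1 = 255. Prime factorization: 255 = 3·5·17.
f is primitive ⇔ z has order 255 in GF(2)[z]/(f), i.e. z^(255/q) ≠ 1 for each prime q | 255.
z^(85) mod f = 1
z^(51) mod f = z⁷ + z⁵ + z³ + z² + z + 1.
z^(15) mod f = z⁶ + z³ + z + 1.
Since z^(85) = 1, the order of z divides 85 < 255; not primitive.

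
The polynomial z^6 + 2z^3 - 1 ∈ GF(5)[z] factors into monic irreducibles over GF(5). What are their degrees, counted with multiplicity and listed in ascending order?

6

Write f(z) = z^6 + 2z^3 - 1.
Roots in GF(5): f(0) = 4; f(1) = 2; f(2) = 4; f(3) = 2; f(4) = 3.
Complete factorization: f(z) = (z^6 + 2z^3 - 1).
Factor degrees with multiplicity: 6 = 6.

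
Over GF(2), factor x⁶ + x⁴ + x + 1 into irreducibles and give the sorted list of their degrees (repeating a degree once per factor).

Write g(x) = x⁶ + x⁴ + x + 1.
Roots in GF(2): g(0) = 1; g(1) = 0 → root.
Linear factors from roots: (x + 1).
Complete factorization: g(x) = (x + 1)·(x² + x + 1)·(x³ + x + 1).
Factor degrees with multiplicity: 1 + 2 + 3 = 6.

1, 2, 3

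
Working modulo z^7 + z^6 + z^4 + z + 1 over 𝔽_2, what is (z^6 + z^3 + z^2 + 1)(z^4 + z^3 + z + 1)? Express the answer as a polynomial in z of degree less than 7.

z^5 + z^2

Multiply in 𝔽_2[z]: (z^6 + z^3 + z^2 + 1)·(z^4 + z^3 + z + 1) = z^10 + z^9 + z^6 + z^5 + z^3 + z^2 + z + 1.
Reduce using z^7 ≡ z^6 + z^4 + z + 1 (mod z^7 + z^6 + z^4 + z + 1).
Reduced: z^5 + z^2.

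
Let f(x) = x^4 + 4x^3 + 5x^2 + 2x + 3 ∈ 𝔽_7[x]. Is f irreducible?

Yes

Check for roots in 𝔽_7: f(0) = 3; f(1) = 1; f(2) = 5; f(3) = 5; f(4) = 1; f(5) = 3; f(6) = 3.
No roots, so no linear factors.
Degree-2 irreducible divisors: test the 21 monic irreducibles of degree 2 over GF(7).
None of them divide f (all give nonzero remainder).
No irreducible factor of degree ≤ 2 exists, so f is irreducible over GF(7).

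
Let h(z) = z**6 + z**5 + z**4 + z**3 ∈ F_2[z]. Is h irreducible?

No

Check for roots in F_2: h(0) = 0 → root; h(1) = 0 → root.
h(0) = 0, so (z) divides h(z); h is reducible.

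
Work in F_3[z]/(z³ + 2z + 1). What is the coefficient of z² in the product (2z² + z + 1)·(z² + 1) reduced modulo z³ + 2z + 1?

2

Multiply in F_3[z]: (2z² + z + 1)·(z² + 1) = 2z⁴ + z³ + z + 1.
Reduce using z³ ≡ z + 2 (mod z³ + 2z + 1).
Reduced: 2z².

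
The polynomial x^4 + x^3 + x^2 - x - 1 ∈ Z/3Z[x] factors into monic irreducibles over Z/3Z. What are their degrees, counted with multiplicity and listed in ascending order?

4

Write f(x) = x^4 + x^3 + x^2 - x - 1.
Roots in Z/3Z: f(0) = 2; f(1) = 1; f(2) = 1.
Complete factorization: f(x) = (x^4 + x^3 + x^2 - x - 1).
Factor degrees with multiplicity: 4 = 4.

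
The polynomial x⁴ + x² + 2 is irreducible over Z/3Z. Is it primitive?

Write f(x) = x⁴ + x² + 2.
|GF(3^4)^×| = 3^4 − 1 = 80. Prime factorization: 80 = 2^4·5.
f is primitive ⇔ x has order 80 in GF(3)[x]/(f), i.e. x^(80/q) ≠ 1 for each prime q | 80.
x^(40) mod f = 2.
x^(16) mod f = 1
Since x^(16) = 1, the order of x divides 16 < 80; not primitive.

No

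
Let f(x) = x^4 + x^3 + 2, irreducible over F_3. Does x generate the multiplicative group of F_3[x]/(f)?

Yes

|GF(3^4)^×| = 3^4 − 1 = 80. Prime factorization: 80 = 2^4·5.
f is primitive ⇔ x has order 80 in GF(3)[x]/(f), i.e. x^(80/q) ≠ 1 for each prime q | 80.
x^(40) mod f = 2.
x^(16) mod f = 2x^2 + 2x + 2.
None equal 1, so x has full order 80; f is primitive.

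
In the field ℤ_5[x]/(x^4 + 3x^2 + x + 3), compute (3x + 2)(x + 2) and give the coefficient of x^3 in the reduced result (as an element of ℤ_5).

0

Multiply in ℤ_5[x]: (3x + 2)·(x + 2) = 3x^2 + 3x + 4.
Reduced: 3x^2 + 3x + 4.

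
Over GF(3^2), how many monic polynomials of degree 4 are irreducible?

1620

Gauss's count: N_{9}(4) = (1/4) Σ_{d|4} μ(4/d)·9^d.
Divisors of 4: 1, 2, 4; μ(4/d) for each: 0, -1, 1.
Σ = − 9^2 + 9^4 = 6480.
N = 6480/4 = 1620.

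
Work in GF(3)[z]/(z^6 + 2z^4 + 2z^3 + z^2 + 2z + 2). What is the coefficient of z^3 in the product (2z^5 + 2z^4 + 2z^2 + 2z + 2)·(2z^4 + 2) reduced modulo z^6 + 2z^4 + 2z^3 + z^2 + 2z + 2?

1

Multiply in GF(3)[z]: (2z^5 + 2z^4 + 2z^2 + 2z + 2)·(2z^4 + 2) = z^9 + z^8 + z^6 + 2z^5 + 2z^4 + z^2 + z + 1.
Reduce using z^6 ≡ z^4 + z^3 + 2z^2 + z + 1 (mod z^6 + 2z^4 + 2z^3 + z^2 + 2z + 2).
Reduced: z^3 + 2z + 1.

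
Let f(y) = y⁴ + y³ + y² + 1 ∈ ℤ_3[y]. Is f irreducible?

Check for roots in ℤ_3: f(0) = 1; f(1) = 1; f(2) = 2.
No roots, so no linear factors.
Monic irreducibles of degree 2 over GF(3): y² + 1, y² + y - 1, y² - y - 1.
None of them divide f (all give nonzero remainder).
No irreducible factor of degree ≤ 2 exists, so f is irreducible over GF(3).

Yes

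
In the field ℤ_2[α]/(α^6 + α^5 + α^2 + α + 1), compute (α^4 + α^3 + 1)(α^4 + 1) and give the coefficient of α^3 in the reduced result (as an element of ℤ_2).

Multiply in ℤ_2[α]: (α^4 + α^3 + 1)·(α^4 + 1) = α^8 + α^7 + α^3 + 1.
Reduce using α^6 ≡ α^5 + α^2 + α + 1 (mod α^6 + α^5 + α^2 + α + 1).
Reduced: α^4 + α^2 + 1.

0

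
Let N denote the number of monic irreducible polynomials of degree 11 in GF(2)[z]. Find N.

186

The number of monic irreducibles of degree 11 over GF(2) is (1/11)·Σ_{d∣11} μ(11/d) 2^d.
Divisors of 11: 1, 11; μ(11/d) for each: -1, 1.
Σ = − 2^1 + 2^11 = 2046.
N = 2046/11 = 186.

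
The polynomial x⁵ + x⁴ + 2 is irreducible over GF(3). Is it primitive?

Write f(x) = x⁵ + x⁴ + 2.
|GF(3^5)^×| = 3^5 − 1 = 242. Prime factorization: 242 = 2·11^2.
f is primitive ⇔ x has order 242 in GF(3)[x]/(f), i.e. x^(242/q) ≠ 1 for each prime q | 242.
x^(121) mod f = 1
x^(22) mod f = 2x² + x + 1.
Since x^(121) = 1, the order of x divides 121 < 242; not primitive.

No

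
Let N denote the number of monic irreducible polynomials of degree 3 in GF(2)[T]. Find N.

2

By the necklace-counting formula, N_2(3) = (1/3) Σ_{d|3} μ(3/d)·2^d.
Divisors of 3: 1, 3; μ(3/d) for each: -1, 1.
Σ = − 2^1 + 2^3 = 6.
N = 6/3 = 2.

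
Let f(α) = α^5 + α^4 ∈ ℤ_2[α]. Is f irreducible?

Check for roots in ℤ_2: f(0) = 0 → root; f(1) = 0 → root.
f(0) = 0, so (α) divides f(α); f is reducible.

No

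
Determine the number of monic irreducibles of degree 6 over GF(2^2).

The number of monic irreducibles of degree 6 over GF(4) is (1/6)·Σ_{d∣6} μ(6/d) 4^d.
Divisors of 6: 1, 2, 3, 6; μ(6/d) for each: 1, -1, -1, 1.
Σ = 4^1 − 4^2 − 4^3 + 4^6 = 4020.
N = 4020/6 = 670.

670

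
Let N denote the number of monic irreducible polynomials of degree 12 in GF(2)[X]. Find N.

By the necklace-counting formula, N_2(12) = (1/12) Σ_{d|12} μ(12/d)·2^d.
Divisors of 12: 1, 2, 3, 4, 6, 12; μ(12/d) for each: 0, 1, 0, -1, -1, 1.
Σ = 2^2 − 2^4 − 2^6 + 2^12 = 4020.
N = 4020/12 = 335.

335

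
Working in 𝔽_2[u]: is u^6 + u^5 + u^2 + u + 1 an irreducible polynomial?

Write P(u) = u^6 + u^5 + u^2 + u + 1.
Check for roots in 𝔽_2: P(0) = 1; P(1) = 1.
No roots, so no linear factors.
Monic irreducibles of degree 2 over GF(2): u^2 + u + 1.
None of them divide P (all give nonzero remainder).
Monic irreducibles of degree 3 over GF(2): u^3 + u + 1, u^3 + u^2 + 1.
None of them divide P (all give nonzero remainder).
No irreducible factor of degree ≤ 3 exists, so P is irreducible over GF(2).

Yes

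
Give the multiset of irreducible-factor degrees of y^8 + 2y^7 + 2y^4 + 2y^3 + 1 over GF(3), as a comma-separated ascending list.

Write g(y) = y^8 + 2y^7 + 2y^4 + 2y^3 + 1.
Roots in GF(3): g(0) = 1; g(1) = 2; g(2) = 0 → root.
Linear factors from roots: (y + 1).
Complete factorization: g(y) = (y + 1)·(y^2 + y + 2)·(y^2 + 2y + 2)·(y^3 + y^2 + 2y + 1).
Factor degrees with multiplicity: 1 + 2 + 2 + 3 = 8.

1, 2, 2, 3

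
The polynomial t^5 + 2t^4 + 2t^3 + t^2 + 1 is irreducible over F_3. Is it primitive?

Yes

Write f(t) = t^5 + 2t^4 + 2t^3 + t^2 + 1.
|GF(3^5)^×| = 3^5 − 1 = 242. Prime factorization: 242 = 2·11^2.
f is primitive ⇔ t has order 242 in GF(3)[t]/(f), i.e. t^(242/q) ≠ 1 for each prime q | 242.
t^(121) mod f = 2.
t^(22) mod f = t^4 + t^3 + t^2 + 1.
None equal 1, so t has full order 242; f is primitive.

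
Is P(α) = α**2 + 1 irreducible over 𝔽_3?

Yes

Check for roots in 𝔽_3: P(0) = 1; P(1) = 2; P(2) = 2.
No roots. A degree-2 polynomial over a field with no linear factor is irreducible.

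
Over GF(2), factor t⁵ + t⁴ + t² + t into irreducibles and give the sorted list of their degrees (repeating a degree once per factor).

1, 1, 1, 2

Write h(t) = t⁵ + t⁴ + t² + t.
Roots in GF(2): h(0) = 0 → root; h(1) = 0 → root.
Linear factors from roots: (t), (t + 1).
Complete factorization: h(t) = (t)·(t + 1)^2·(t² + t + 1).
Factor degrees with multiplicity: 1 + 1 + 1 + 2 = 5.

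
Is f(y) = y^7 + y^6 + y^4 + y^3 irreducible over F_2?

Check for roots in F_2: f(0) = 0 → root; f(1) = 0 → root.
f(0) = 0, so (y) divides f(y); f is reducible.

No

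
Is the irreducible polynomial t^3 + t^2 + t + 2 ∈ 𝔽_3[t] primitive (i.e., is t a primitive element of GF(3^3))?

No

Write f(t) = t^3 + t^2 + t + 2.
|GF(3^3)^×| = 3^3 − 1 = 26. Prime factorization: 26 = 2·13.
f is primitive ⇔ t has order 26 in GF(3)[t]/(f), i.e. t^(26/q) ≠ 1 for each prime q | 26.
t^(13) mod f = 1
t^(2) mod f = t^2.
Since t^(13) = 1, the order of t divides 13 < 26; not primitive.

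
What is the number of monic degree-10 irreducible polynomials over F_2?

99

By the necklace-counting formula, N_2(10) = (1/10) Σ_{d|10} μ(10/d)·2^d.
Divisors of 10: 1, 2, 5, 10; μ(10/d) for each: 1, -1, -1, 1.
Σ = 2^1 − 2^2 − 2^5 + 2^10 = 990.
N = 990/10 = 99.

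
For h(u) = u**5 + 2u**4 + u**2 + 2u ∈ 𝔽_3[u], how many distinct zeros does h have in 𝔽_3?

3

Evaluate at each of the 3 elements of 𝔽_3:
h(0) = 0 → root; h(1) = 0 → root; h(2) = 0 → root.
Roots: {0, 1, 2}.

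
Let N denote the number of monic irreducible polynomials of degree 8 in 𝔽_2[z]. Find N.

30

x^(2^8) − x is the product of all monic irreducibles of degree dividing 8; Möbius inversion gives N = (1/8) Σ μ(8/d)·2^d.
Divisors of 8: 1, 2, 4, 8; μ(8/d) for each: 0, 0, -1, 1.
Σ = − 2^4 + 2^8 = 240.
N = 240/8 = 30.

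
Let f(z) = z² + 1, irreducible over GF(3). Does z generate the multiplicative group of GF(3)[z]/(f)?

No

|GF(3^2)^×| = 3^2 − 1 = 8. Prime factorization: 8 = 2^3.
f is primitive ⇔ z has order 8 in GF(3)[z]/(f), i.e. z^(8/q) ≠ 1 for each prime q | 8.
z^(4) mod f = 1
Since z^(4) = 1, the order of z divides 4 < 8; not primitive.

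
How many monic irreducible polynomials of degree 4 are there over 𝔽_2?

3

By the necklace-counting formula, N_2(4) = (1/4) Σ_{d|4} μ(4/d)·2^d.
Divisors of 4: 1, 2, 4; μ(4/d) for each: 0, -1, 1.
Σ = − 2^2 + 2^4 = 12.
N = 12/4 = 3.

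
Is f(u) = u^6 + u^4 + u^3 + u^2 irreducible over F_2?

No

Check for roots in F_2: f(0) = 0 → root; f(1) = 0 → root.
f(0) = 0, so (u) divides f(u); f is reducible.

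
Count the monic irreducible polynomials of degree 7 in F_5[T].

The number of monic irreducibles of degree 7 over GF(5) is (1/7)·Σ_{d∣7} μ(7/d) 5^d.
Divisors of 7: 1, 7; μ(7/d) for each: -1, 1.
Σ = − 5^1 + 5^7 = 78120.
N = 78120/7 = 11160.

11160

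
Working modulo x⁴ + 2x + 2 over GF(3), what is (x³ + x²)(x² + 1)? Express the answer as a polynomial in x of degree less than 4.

Multiply in GF(3)[x]: (x³ + x²)·(x² + 1) = x⁵ + x⁴ + x³ + x².
Reduce using x⁴ ≡ x + 1 (mod x⁴ + 2x + 2).
Reduced: x³ + 2x² + 2x + 1.

x^3 + 2x^2 + 2x + 1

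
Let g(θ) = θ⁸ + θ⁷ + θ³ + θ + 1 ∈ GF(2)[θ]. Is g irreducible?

Check for roots in GF(2): g(0) = 1; g(1) = 1.
No roots, so no linear factors.
Monic irreducibles of degree 2 over GF(2): θ² + θ + 1.
None of them divide g (all give nonzero remainder).
Monic irreducibles of degree 3 over GF(2): θ³ + θ + 1, θ³ + θ² + 1.
None of them divide g (all give nonzero remainder).
Monic irreducibles of degree 4 over GF(2): θ⁴ + θ + 1, θ⁴ + θ³ + 1, θ⁴ + θ³ + θ² + θ + 1.
None of them divide g (all give nonzero remainder).
No irreducible factor of degree ≤ 4 exists, so g is irreducible over GF(2).

Yes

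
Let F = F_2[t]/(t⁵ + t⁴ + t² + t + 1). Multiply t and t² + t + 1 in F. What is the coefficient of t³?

Multiply in F_2[t]: (t)·(t² + t + 1) = t³ + t² + t.
Reduced: t³ + t² + t.

1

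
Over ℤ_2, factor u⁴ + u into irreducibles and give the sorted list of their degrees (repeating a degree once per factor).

Write f(u) = u⁴ + u.
Roots in ℤ_2: f(0) = 0 → root; f(1) = 0 → root.
Linear factors from roots: (u), (u + 1).
Complete factorization: f(u) = (u)·(u + 1)·(u² + u + 1).
Factor degrees with multiplicity: 1 + 1 + 2 = 4.

1, 1, 2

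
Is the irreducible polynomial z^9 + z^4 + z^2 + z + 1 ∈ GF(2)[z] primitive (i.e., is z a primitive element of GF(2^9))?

No

Write f(z) = z^9 + z^4 + z^2 + z + 1.
|GF(2^9)^×| = 2^9 − 1 = 511. Prime factorization: 511 = 7·73.
f is primitive ⇔ z has order 511 in GF(2)[z]/(f), i.e. z^(511/q) ≠ 1 for each prime q | 511.
z^(73) mod f = 1
z^(7) mod f = z^7.
Since z^(73) = 1, the order of z divides 73 < 511; not primitive.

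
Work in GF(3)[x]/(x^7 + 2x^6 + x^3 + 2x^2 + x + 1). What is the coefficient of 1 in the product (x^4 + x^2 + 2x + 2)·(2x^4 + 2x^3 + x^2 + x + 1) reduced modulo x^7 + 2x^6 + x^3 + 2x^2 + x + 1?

1

Multiply in GF(3)[x]: (x^4 + x^2 + 2x + 2)·(2x^4 + 2x^3 + x^2 + x + 1) = 2x^8 + 2x^7 + x^5 + x^4 + x^3 + 2x^2 + x + 2.
Reduce using x^7 ≡ x^6 + 2x^3 + x^2 + 2x + 2 (mod x^7 + 2x^6 + x^3 + 2x^2 + x + 1).
Reduced: x^6 + x^5 + 2x^4 + 2x^3 + x^2 + x + 1.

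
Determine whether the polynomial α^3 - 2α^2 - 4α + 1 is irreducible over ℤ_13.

Yes

Write P(α) = α^3 - 2α^2 - 4α + 1.
Check each element of ℤ_13 for a root: P(0)=1, P(1)=9, P(2)=6, P(3)=11, P(4)=4, P(5)=4, P(6)=4, P(7)=10, P(8)=2, P(9)=12, P(10)=7, P(11)=6, P(12)=2.
No roots. A degree-3 polynomial over a field with no linear factor is irreducible.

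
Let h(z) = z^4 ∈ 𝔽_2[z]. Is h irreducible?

Check for roots in 𝔽_2: h(0) = 0 → root; h(1) = 1.
h(0) = 0, so (z) divides h(z); h is reducible.

No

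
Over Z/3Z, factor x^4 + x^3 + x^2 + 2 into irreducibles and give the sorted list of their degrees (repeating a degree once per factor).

1, 1, 2

Write h(x) = x^4 + x^3 + x^2 + 2.
Roots in Z/3Z: h(0) = 2; h(1) = 2; h(2) = 0 → root.
Linear factors from roots: (x + 1).
Complete factorization: h(x) = (x + 1)^2·(x^2 + 2x + 2).
Factor degrees with multiplicity: 1 + 1 + 2 = 4.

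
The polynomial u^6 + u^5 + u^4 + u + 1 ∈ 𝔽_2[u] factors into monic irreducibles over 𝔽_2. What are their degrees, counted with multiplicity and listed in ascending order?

Write g(u) = u^6 + u^5 + u^4 + u + 1.
Roots in 𝔽_2: g(0) = 1; g(1) = 1.
Complete factorization: g(u) = (u^6 + u^5 + u^4 + u + 1).
Factor degrees with multiplicity: 6 = 6.

6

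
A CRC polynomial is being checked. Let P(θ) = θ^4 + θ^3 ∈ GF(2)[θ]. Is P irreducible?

Check for roots in GF(2): P(0) = 0 → root; P(1) = 0 → root.
P(0) = 0, so (θ) divides P(θ); P is reducible.

No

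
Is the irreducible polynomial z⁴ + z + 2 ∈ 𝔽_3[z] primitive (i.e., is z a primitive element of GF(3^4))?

Write f(z) = z⁴ + z + 2.
|GF(3^4)^×| = 3^4 − 1 = 80. Prime factorization: 80 = 2^4·5.
f is primitive ⇔ z has order 80 in GF(3)[z]/(f), i.e. z^(80/q) ≠ 1 for each prime q | 80.
z^(40) mod f = 2.
z^(16) mod f = 2z³ + z + 2.
None equal 1, so z has full order 80; f is primitive.

Yes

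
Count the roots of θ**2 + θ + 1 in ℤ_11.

Write P(θ) = θ**2 + θ + 1.
Evaluate at each of the 11 elements of ℤ_11:
P(0) = 1; P(1) = 3; P(2) = 7; P(3) = 2; P(4) = 10; P(5) = 9; P(6) = 10; P(7) = 2; P(8) = 7; P(9) = 3; P(10) = 1.
No element is a root.

0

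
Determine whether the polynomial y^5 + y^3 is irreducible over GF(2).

Write h(y) = y^5 + y^3.
Check for roots in GF(2): h(0) = 0 → root; h(1) = 0 → root.
h(0) = 0, so (y) divides h(y); h is reducible.

No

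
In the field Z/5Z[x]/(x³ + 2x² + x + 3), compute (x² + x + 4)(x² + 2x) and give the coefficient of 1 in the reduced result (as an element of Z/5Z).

Multiply in Z/5Z[x]: (x² + x + 4)·(x² + 2x) = x⁴ + 3x³ + x² + 3x.
Reduce using x³ ≡ 3x² + 4x + 2 (mod x³ + 2x² + x + 3).
Reduced: 3x² + 4x + 2.

2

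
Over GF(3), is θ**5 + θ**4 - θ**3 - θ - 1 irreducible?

Yes

Write f(θ) = θ**5 + θ**4 - θ**3 - θ - 1.
Check for roots in GF(3): f(0) = 2; f(1) = 2; f(2) = 1.
No roots, so no linear factors.
Monic irreducibles of degree 2 over GF(3): θ**2 + 1, θ**2 + θ - 1, θ**2 - θ - 1.
None of them divide f (all give nonzero remainder).
No irreducible factor of degree ≤ 2 exists, so f is irreducible over GF(3).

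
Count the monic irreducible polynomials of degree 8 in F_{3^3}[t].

Gauss's count: N_{27}(8) = (1/8) Σ_{d|8} μ(8/d)·27^d.
Divisors of 8: 1, 2, 4, 8; μ(8/d) for each: 0, 0, -1, 1.
Σ = − 27^4 + 27^8 = 282429005040.
N = 282429005040/8 = 35303625630.

35303625630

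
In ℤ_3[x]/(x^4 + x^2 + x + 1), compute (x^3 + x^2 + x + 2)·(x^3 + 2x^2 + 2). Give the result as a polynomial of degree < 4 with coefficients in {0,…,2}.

Multiply in ℤ_3[x]: (x^3 + x^2 + x + 2)·(x^3 + 2x^2 + 2) = x^6 + 2x + 1.
Reduce using x^4 ≡ 2x^2 + 2x + 2 (mod x^4 + x^2 + x + 1).
Reduced: 2x^3 + 2.

2x^3 + 2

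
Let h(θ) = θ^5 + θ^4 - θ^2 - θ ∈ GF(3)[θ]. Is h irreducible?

Check for roots in GF(3): h(0) = 0 → root; h(1) = 0 → root; h(2) = 0 → root.
h(0) = 0, so (θ) divides h(θ); h is reducible.

No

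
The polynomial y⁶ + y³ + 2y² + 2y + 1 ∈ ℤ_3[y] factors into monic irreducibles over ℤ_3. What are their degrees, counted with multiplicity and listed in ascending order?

Write f(y) = y⁶ + y³ + 2y² + 2y + 1.
Roots in ℤ_3: f(0) = 1; f(1) = 1; f(2) = 1.
Complete factorization: f(y) = (y⁶ + y³ + 2y² + 2y + 1).
Factor degrees with multiplicity: 6 = 6.

6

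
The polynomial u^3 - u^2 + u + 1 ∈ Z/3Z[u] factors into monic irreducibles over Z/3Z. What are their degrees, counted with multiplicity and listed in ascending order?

Write g(u) = u^3 - u^2 + u + 1.
Roots in Z/3Z: g(0) = 1; g(1) = 2; g(2) = 1.
Complete factorization: g(u) = (u^3 - u^2 + u + 1).
Factor degrees with multiplicity: 3 = 3.

3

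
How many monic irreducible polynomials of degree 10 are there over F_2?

99

The number of monic irreducibles of degree 10 over GF(2) is (1/10)·Σ_{d∣10} μ(10/d) 2^d.
Divisors of 10: 1, 2, 5, 10; μ(10/d) for each: 1, -1, -1, 1.
Σ = 2^1 − 2^2 − 2^5 + 2^10 = 990.
N = 990/10 = 99.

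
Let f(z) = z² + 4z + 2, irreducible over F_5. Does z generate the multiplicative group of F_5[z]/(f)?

Yes

|GF(5^2)^×| = 5^2 − 1 = 24. Prime factorization: 24 = 2^3·3.
f is primitive ⇔ z has order 24 in GF(5)[z]/(f), i.e. z^(24/q) ≠ 1 for each prime q | 24.
z^(12) mod f = 4.
z^(8) mod f = 2z + 1.
None equal 1, so z has full order 24; f is primitive.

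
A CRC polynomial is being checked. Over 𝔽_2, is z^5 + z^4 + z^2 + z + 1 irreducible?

Write h(z) = z^5 + z^4 + z^2 + z + 1.
Check for roots in 𝔽_2: h(0) = 1; h(1) = 1.
No roots, so no linear factors.
Monic irreducibles of degree 2 over GF(2): z^2 + z + 1.
None of them divide h (all give nonzero remainder).
No irreducible factor of degree ≤ 2 exists, so h is irreducible over GF(2).

Yes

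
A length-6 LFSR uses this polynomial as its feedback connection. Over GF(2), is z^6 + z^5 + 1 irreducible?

Yes

Write h(z) = z^6 + z^5 + 1.
Check for roots in GF(2): h(0) = 1; h(1) = 1.
No roots, so no linear factors.
Monic irreducibles of degree 2 over GF(2): z^2 + z + 1.
None of them divide h (all give nonzero remainder).
Monic irreducibles of degree 3 over GF(2): z^3 + z + 1, z^3 + z^2 + 1.
None of them divide h (all give nonzero remainder).
No irreducible factor of degree ≤ 3 exists, so h is irreducible over GF(2).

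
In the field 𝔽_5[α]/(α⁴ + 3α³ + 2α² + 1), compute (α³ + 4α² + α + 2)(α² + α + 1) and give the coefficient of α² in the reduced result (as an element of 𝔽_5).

3

Multiply in 𝔽_5[α]: (α³ + 4α² + α + 2)·(α² + α + 1) = α⁵ + α³ + 2α² + 3α + 2.
Reduce using α⁴ ≡ 2α³ + 3α² + 4 (mod α⁴ + 3α³ + 2α² + 1).
Reduced: 3α³ + 3α² + 2α.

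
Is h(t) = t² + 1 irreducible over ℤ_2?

No

Check for roots in ℤ_2: h(0) = 1; h(1) = 0 → root.
h(1) = 0, so (t − 1) divides h(t); h is reducible.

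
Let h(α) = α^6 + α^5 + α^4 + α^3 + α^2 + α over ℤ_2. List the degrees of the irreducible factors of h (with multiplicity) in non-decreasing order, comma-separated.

Roots in ℤ_2: h(0) = 0 → root; h(1) = 0 → root.
Linear factors from roots: (α), (α + 1).
Complete factorization: h(α) = (α)·(α + 1)·(α^2 + α + 1)^2.
Factor degrees with multiplicity: 1 + 1 + 2 + 2 = 6.

1, 1, 2, 2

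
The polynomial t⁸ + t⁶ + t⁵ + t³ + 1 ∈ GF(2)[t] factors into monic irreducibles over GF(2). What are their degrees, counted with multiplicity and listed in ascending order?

8

Write f(t) = t⁸ + t⁶ + t⁵ + t³ + 1.
Roots in GF(2): f(0) = 1; f(1) = 1.
Complete factorization: f(t) = (t⁸ + t⁶ + t⁵ + t³ + 1).
Factor degrees with multiplicity: 8 = 8.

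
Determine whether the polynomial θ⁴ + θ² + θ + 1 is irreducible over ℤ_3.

Yes

Write h(θ) = θ⁴ + θ² + θ + 1.
Check for roots in ℤ_3: h(0) = 1; h(1) = 1; h(2) = 2.
No roots, so no linear factors.
Monic irreducibles of degree 2 over GF(3): θ² + 1, θ² + θ - 1, θ² - θ - 1.
None of them divide h (all give nonzero remainder).
No irreducible factor of degree ≤ 2 exists, so h is irreducible over GF(3).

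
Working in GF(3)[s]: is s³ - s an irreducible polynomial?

No

Write m(s) = s³ - s.
Check for roots in GF(3): m(0) = 0 → root; m(1) = 0 → root; m(2) = 0 → root.
m(0) = 0, so (s) divides m(s); m is reducible.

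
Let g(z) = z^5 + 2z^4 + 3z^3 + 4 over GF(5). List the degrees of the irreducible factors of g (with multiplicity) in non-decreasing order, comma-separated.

Roots in GF(5): g(0) = 4; g(1) = 0 → root; g(2) = 2; g(3) = 0 → root; g(4) = 2.
Linear factors from roots: (z + 4), (z + 2).
Complete factorization: g(z) = (z + 2)·(z + 4)·(z^3 + z^2 + 4z + 3).
Factor degrees with multiplicity: 1 + 1 + 3 = 5.

1, 1, 3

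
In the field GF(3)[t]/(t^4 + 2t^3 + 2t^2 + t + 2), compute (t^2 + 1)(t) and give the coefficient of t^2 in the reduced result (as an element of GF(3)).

Multiply in GF(3)[t]: (t^2 + 1)·(t) = t^3 + t.
Reduced: t^3 + t.

0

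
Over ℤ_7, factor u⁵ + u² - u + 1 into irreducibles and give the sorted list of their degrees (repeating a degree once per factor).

1, 2, 2

Write g(u) = u⁵ + u² - u + 1.
Linear factors from roots: (u - 2).
Complete factorization: g(u) = (u - 2)·(u² + 1)·(u² + 2u + 3).
Factor degrees with multiplicity: 1 + 2 + 2 = 5.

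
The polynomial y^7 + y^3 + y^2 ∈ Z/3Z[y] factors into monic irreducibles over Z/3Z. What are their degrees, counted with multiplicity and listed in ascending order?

1, 1, 1, 1, 3

Write g(y) = y^7 + y^3 + y^2.
Roots in Z/3Z: g(0) = 0 → root; g(1) = 0 → root; g(2) = 2.
Linear factors from roots: (y), (y + 2).
Complete factorization: g(y) = (y)^2·(y + 2)^2·(y^3 + 2y^2 + 1).
Factor degrees with multiplicity: 1 + 1 + 1 + 1 + 3 = 7.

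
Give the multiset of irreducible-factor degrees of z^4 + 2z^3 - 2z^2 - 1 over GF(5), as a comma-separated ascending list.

1, 3

Write g(z) = z^4 + 2z^3 - 2z^2 - 1.
Roots in GF(5): g(0) = 4; g(1) = 0 → root; g(2) = 3; g(3) = 1; g(4) = 1.
Linear factors from roots: (z - 1).
Complete factorization: g(z) = (z - 1)·(z^3 - 2z^2 + z + 1).
Factor degrees with multiplicity: 1 + 3 = 4.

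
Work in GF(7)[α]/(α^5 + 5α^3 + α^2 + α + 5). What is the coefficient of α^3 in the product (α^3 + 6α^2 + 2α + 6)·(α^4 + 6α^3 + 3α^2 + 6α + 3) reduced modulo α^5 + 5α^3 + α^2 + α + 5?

0

Multiply in GF(7)[α]: (α^3 + 6α^2 + 2α + 6)·(α^4 + 6α^3 + 3α^2 + 6α + 3) = α^7 + 5α^6 + 6α^5 + 4α^3 + 6α^2 + 4.
Reduce using α^5 ≡ 2α^3 + 6α^2 + 6α + 2 (mod α^5 + 5α^3 + α^2 + α + 5).
Reduced: 2α^4 + 2α^2 + 2α + 6.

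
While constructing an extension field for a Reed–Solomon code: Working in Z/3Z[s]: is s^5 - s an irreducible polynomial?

Write f(s) = s^5 - s.
Check for roots in Z/3Z: f(0) = 0 → root; f(1) = 0 → root; f(2) = 0 → root.
f(0) = 0, so (s) divides f(s); f is reducible.

No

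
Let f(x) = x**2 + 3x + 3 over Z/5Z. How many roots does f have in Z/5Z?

0

Evaluate at each of the 5 elements of Z/5Z:
f(0) = 3; f(1) = 2; f(2) = 3; f(3) = 1; f(4) = 1.
No element is a root.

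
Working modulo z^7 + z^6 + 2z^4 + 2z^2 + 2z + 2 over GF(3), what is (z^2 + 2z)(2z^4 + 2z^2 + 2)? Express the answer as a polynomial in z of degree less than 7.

Multiply in GF(3)[z]: (z^2 + 2z)·(2z^4 + 2z^2 + 2) = 2z^6 + z^5 + 2z^4 + z^3 + 2z^2 + z.
Reduced: 2z^6 + z^5 + 2z^4 + z^3 + 2z^2 + z.

2z^6 + z^5 + 2z^4 + z^3 + 2z^2 + z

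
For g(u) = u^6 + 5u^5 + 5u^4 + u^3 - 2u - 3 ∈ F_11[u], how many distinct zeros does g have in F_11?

Evaluate at each of the 11 elements of F_11:
g(0) = 8; g(1) = 7; g(2) = 8; g(3) = 2; g(4) = 0 → root; g(5) = 2; g(6) = 4; g(7) = 10; g(8) = 5; g(9) = 10; g(10) = 10.
Roots: {4}.

1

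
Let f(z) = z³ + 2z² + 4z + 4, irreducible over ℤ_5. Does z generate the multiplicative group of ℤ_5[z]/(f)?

|GF(5^3)^×| = 5^3 − 1 = 124. Prime factorization: 124 = 2^2·31.
f is primitive ⇔ z has order 124 in GF(5)[z]/(f), i.e. z^(124/q) ≠ 1 for each prime q | 124.
z^(62) mod f = 1
z^(4) mod f = 4z + 3.
Since z^(62) = 1, the order of z divides 62 < 124; not primitive.

No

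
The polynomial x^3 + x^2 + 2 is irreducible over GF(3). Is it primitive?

Write f(x) = x^3 + x^2 + 2.
|GF(3^3)^×| = 3^3 − 1 = 26. Prime factorization: 26 = 2·13.
f is primitive ⇔ x has order 26 in GF(3)[x]/(f), i.e. x^(26/q) ≠ 1 for each prime q | 26.
x^(13) mod f = 1
x^(2) mod f = x^2.
Since x^(13) = 1, the order of x divides 13 < 26; not primitive.

No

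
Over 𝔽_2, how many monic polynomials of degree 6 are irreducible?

9

By the necklace-counting formula, N_2(6) = (1/6) Σ_{d|6} μ(6/d)·2^d.
Divisors of 6: 1, 2, 3, 6; μ(6/d) for each: 1, -1, -1, 1.
Σ = 2^1 − 2^2 − 2^3 + 2^6 = 54.
N = 54/6 = 9.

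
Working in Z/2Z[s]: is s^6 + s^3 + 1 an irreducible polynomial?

Write h(s) = s^6 + s^3 + 1.
Check for roots in Z/2Z: h(0) = 1; h(1) = 1.
No roots, so no linear factors.
Monic irreducibles of degree 2 over GF(2): s^2 + s + 1.
None of them divide h (all give nonzero remainder).
Monic irreducibles of degree 3 over GF(2): s^3 + s + 1, s^3 + s^2 + 1.
None of them divide h (all give nonzero remainder).
No irreducible factor of degree ≤ 3 exists, so h is irreducible over GF(2).

Yes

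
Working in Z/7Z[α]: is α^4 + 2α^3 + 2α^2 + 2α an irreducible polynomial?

No

Write f(α) = α^4 + 2α^3 + 2α^2 + 2α.
Check for roots in Z/7Z: f(0) = 0 → root; f(1) = 0 → root; f(2) = 2; f(3) = 5; f(4) = 4; f(5) = 4; f(6) = 6.
f(0) = 0, so (α) divides f(α); f is reducible.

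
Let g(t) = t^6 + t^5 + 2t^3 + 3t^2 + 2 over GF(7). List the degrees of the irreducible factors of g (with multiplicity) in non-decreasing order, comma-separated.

Linear factors from roots: (t + 5).
Complete factorization: g(t) = (t + 5)^2·(t^2 + 2t + 5)·(t^2 + 3t + 5).
Factor degrees with multiplicity: 1 + 1 + 2 + 2 = 6.

1, 1, 2, 2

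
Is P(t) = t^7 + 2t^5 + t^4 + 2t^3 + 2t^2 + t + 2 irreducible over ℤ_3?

Yes

Check for roots in ℤ_3: P(0) = 2; P(1) = 2; P(2) = 2.
No roots, so no linear factors.
Monic irreducibles of degree 2 over GF(3): t^2 + 1, t^2 + t + 2, t^2 + 2t + 2.
None of them divide P (all give nonzero remainder).
Degree-3 irreducible divisors: test the 8 monic irreducibles of degree 3 over GF(3).
None of them divide P (all give nonzero remainder).
No irreducible factor of degree ≤ 3 exists, so P is irreducible over GF(3).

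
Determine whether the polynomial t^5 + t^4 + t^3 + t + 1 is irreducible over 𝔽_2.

Write m(t) = t^5 + t^4 + t^3 + t + 1.
Check for roots in 𝔽_2: m(0) = 1; m(1) = 1.
No roots, so no linear factors.
Monic irreducibles of degree 2 over GF(2): t^2 + t + 1.
None of them divide m (all give nonzero remainder).
No irreducible factor of degree ≤ 2 exists, so m is irreducible over GF(2).

Yes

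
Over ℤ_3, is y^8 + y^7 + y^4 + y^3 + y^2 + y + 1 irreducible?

Yes

Write g(y) = y^8 + y^7 + y^4 + y^3 + y^2 + y + 1.
Check for roots in ℤ_3: g(0) = 1; g(1) = 1; g(2) = 1.
No roots, so no linear factors.
Monic irreducibles of degree 2 over GF(3): y^2 + 1, y^2 + y - 1, y^2 - y - 1.
None of them divide g (all give nonzero remainder).
Degree-3 irreducible divisors: test the 8 monic irreducibles of degree 3 over GF(3).
None of them divide g (all give nonzero remainder).
Degree-4 irreducible divisors: test the 18 monic irreducibles of degree 4 over GF(3).
None of them divide g (all give nonzero remainder).
No irreducible factor of degree ≤ 4 exists, so g is irreducible over GF(3).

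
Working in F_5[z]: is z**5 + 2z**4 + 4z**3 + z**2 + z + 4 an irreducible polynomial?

Yes

Write h(z) = z**5 + 2z**4 + 4z**3 + z**2 + z + 4.
Check for roots in F_5: h(0) = 4; h(1) = 3; h(2) = 1; h(3) = 4; h(4) = 1.
No roots, so no linear factors.
Degree-2 irreducible divisors: test the 10 monic irreducibles of degree 2 over GF(5).
None of them divide h (all give nonzero remainder).
No irreducible factor of degree ≤ 2 exists, so h is irreducible over GF(5).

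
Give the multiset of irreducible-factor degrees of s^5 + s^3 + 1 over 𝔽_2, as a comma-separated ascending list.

5

Write g(s) = s^5 + s^3 + 1.
Roots in 𝔽_2: g(0) = 1; g(1) = 1.
Complete factorization: g(s) = (s^5 + s^3 + 1).
Factor degrees with multiplicity: 5 = 5.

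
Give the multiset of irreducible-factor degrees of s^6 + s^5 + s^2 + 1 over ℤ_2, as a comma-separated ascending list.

1, 2, 3

Write g(s) = s^6 + s^5 + s^2 + 1.
Roots in ℤ_2: g(0) = 1; g(1) = 0 → root.
Linear factors from roots: (s + 1).
Complete factorization: g(s) = (s + 1)·(s^2 + s + 1)·(s^3 + s^2 + 1).
Factor degrees with multiplicity: 1 + 2 + 3 = 6.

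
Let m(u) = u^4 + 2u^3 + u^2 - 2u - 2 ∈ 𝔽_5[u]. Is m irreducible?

Check for roots in 𝔽_5: m(0) = 3; m(1) = 0 → root; m(2) = 0 → root; m(3) = 1; m(4) = 0 → root.
m(1) = 0, so (u − 1) divides m(u); m is reducible.

No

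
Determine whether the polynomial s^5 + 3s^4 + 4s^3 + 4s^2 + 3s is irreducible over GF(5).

No

Write f(s) = s^5 + 3s^4 + 4s^3 + 4s^2 + 3s.
Check for roots in GF(5): f(0) = 0 → root; f(1) = 0 → root; f(2) = 4; f(3) = 4; f(4) = 4.
f(0) = 0, so (s) divides f(s); f is reducible.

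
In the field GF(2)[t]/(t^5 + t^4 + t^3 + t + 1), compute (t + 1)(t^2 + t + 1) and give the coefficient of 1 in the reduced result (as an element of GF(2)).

Multiply in GF(2)[t]: (t + 1)·(t^2 + t + 1) = t^3 + 1.
Reduced: t^3 + 1.

1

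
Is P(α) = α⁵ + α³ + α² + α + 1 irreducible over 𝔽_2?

Yes

Check for roots in 𝔽_2: P(0) = 1; P(1) = 1.
No roots, so no linear factors.
Monic irreducibles of degree 2 over GF(2): α² + α + 1.
None of them divide P (all give nonzero remainder).
No irreducible factor of degree ≤ 2 exists, so P is irreducible over GF(2).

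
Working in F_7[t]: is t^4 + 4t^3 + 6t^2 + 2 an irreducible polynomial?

No

Write P(t) = t^4 + 4t^3 + 6t^2 + 2.
Check for roots in F_7: P(0) = 2; P(1) = 6; P(2) = 4; P(3) = 0 → root; P(4) = 1; P(5) = 3; P(6) = 5.
P(3) = 0, so (t − 3) divides P(t); P is reducible.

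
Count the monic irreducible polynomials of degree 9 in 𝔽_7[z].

Gauss's count: N_{7}(9) = (1/9) Σ_{d|9} μ(9/d)·7^d.
Divisors of 9: 1, 3, 9; μ(9/d) for each: 0, -1, 1.
Σ = − 7^3 + 7^9 = 40353264.
N = 40353264/9 = 4483696.

4483696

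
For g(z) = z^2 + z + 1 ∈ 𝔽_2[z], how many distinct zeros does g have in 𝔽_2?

0

Evaluate at each of the 2 elements of 𝔽_2:
g(0) = 1; g(1) = 1.
No element is a root.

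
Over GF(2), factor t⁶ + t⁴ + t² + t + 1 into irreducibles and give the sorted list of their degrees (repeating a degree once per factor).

6

Write g(t) = t⁶ + t⁴ + t² + t + 1.
Roots in GF(2): g(0) = 1; g(1) = 1.
Complete factorization: g(t) = (t⁶ + t⁴ + t² + t + 1).
Factor degrees with multiplicity: 6 = 6.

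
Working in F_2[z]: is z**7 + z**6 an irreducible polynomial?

No

Write P(z) = z**7 + z**6.
Check for roots in F_2: P(0) = 0 → root; P(1) = 0 → root.
P(0) = 0, so (z) divides P(z); P is reducible.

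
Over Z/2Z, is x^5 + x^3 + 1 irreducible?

Write f(x) = x^5 + x^3 + 1.
Check for roots in Z/2Z: f(0) = 1; f(1) = 1.
No roots, so no linear factors.
Monic irreducibles of degree 2 over GF(2): x^2 + x + 1.
None of them divide f (all give nonzero remainder).
No irreducible factor of degree ≤ 2 exists, so f is irreducible over GF(2).

Yes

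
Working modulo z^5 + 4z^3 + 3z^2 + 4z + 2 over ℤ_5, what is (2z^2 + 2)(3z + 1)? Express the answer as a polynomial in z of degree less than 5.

z^3 + 2z^2 + z + 2

Multiply in ℤ_5[z]: (2z^2 + 2)·(3z + 1) = z^3 + 2z^2 + z + 2.
Reduced: z^3 + 2z^2 + z + 2.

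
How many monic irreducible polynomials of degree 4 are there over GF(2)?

Gauss's count: N_{2}(4) = (1/4) Σ_{d|4} μ(4/d)·2^d.
Divisors of 4: 1, 2, 4; μ(4/d) for each: 0, -1, 1.
Σ = − 2^2 + 2^4 = 12.
N = 12/4 = 3.

3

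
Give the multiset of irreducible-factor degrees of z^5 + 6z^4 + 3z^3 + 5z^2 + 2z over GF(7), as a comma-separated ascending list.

Write f(z) = z^5 + 6z^4 + 3z^3 + 5z^2 + 2z.
Linear factors from roots: (z), (z + 4), (z + 2).
Complete factorization: f(z) = (z)·(z + 2)·(z + 4)·(z^2 + 2).
Factor degrees with multiplicity: 1 + 1 + 1 + 2 = 5.

1, 1, 1, 2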